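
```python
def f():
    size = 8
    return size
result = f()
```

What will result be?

Step 1: f() defines size = 8 in its local scope.
Step 2: return size finds the local variable size = 8.
Step 3: result = 8

The answer is 8.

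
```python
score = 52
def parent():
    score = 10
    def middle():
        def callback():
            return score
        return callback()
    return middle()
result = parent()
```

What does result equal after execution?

Step 1: parent() defines score = 10. middle() and callback() have no local score.
Step 2: callback() checks local (none), enclosing middle() (none), enclosing parent() and finds score = 10.
Step 3: result = 10

The answer is 10.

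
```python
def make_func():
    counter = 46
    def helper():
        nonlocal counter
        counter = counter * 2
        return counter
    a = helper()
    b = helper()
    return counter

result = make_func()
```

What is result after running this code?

Step 1: counter starts at 46.
Step 2: First helper(): counter = 46 * 2 = 92.
Step 3: Second helper(): counter = 92 * 2 = 184.
Step 4: result = 184

The answer is 184.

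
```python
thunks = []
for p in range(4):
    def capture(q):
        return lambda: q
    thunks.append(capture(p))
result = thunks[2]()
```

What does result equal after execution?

Step 1: capture(p) creates a new scope capturing q = p at call time.
Step 2: thunks[2] = capture(2), so its lambda captures q = 2.
Step 3: result = 2 (closure factory fixes late binding)

The answer is 2.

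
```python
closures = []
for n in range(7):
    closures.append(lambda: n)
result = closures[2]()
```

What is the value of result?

Step 1: The loop creates 7 lambdas, all referencing the same variable n.
Step 2: After the loop, n = 6 (final value).
Step 3: closures[2]() looks up n at call time and finds 6. This is the late binding gotcha. result = 6

The answer is 6.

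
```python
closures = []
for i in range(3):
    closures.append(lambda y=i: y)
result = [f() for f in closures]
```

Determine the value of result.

Step 1: Default arg y=i captures i at each iteration.
Step 2: Each lambda has its own default: 0, 1, ..., 2.
Step 3: result = [0, 1, 2]

The answer is [0, 1, 2].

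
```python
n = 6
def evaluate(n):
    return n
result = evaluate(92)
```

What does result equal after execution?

Step 1: Global n = 6.
Step 2: evaluate(92) takes parameter n = 92, which shadows the global.
Step 3: result = 92

The answer is 92.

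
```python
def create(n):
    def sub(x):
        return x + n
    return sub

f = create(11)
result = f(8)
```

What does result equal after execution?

Step 1: create(11) creates a closure that captures n = 11.
Step 2: f(8) calls the closure with x = 8, returning 8 + 11 = 19.
Step 3: result = 19

The answer is 19.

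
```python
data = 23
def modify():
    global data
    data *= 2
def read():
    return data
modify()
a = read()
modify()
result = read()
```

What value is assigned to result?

Step 1: data = 23.
Step 2: First modify(): data = 23 * 2 = 46.
Step 3: Second modify(): data = 46 * 2 = 92.
Step 4: read() returns 92

The answer is 92.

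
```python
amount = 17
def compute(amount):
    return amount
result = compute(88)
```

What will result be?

Step 1: Global amount = 17.
Step 2: compute(88) takes parameter amount = 88, which shadows the global.
Step 3: result = 88

The answer is 88.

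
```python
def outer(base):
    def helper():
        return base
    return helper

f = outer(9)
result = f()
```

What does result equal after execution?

Step 1: outer(9) creates closure capturing base = 9.
Step 2: f() returns the captured base = 9.
Step 3: result = 9

The answer is 9.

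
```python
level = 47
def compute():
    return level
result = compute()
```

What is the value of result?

Step 1: level = 47 is defined in the global scope.
Step 2: compute() looks up level. No local level exists, so Python checks the global scope via LEGB rule and finds level = 47.
Step 3: result = 47

The answer is 47.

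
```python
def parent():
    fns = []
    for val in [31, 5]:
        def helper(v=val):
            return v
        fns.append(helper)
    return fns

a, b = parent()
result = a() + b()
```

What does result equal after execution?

Step 1: Default argument v=val captures val at each iteration.
Step 2: a() returns 31 (captured at first iteration), b() returns 5 (captured at second).
Step 3: result = 31 + 5 = 36

The answer is 36.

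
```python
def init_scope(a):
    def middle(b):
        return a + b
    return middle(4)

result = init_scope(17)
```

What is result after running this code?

Step 1: init_scope(17) passes a = 17.
Step 2: middle(4) has b = 4, reads a = 17 from enclosing.
Step 3: result = 17 + 4 = 21

The answer is 21.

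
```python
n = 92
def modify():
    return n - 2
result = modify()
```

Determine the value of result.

Step 1: n = 92 is defined globally.
Step 2: modify() looks up n from global scope = 92, then computes 92 - 2 = 90.
Step 3: result = 90

The answer is 90.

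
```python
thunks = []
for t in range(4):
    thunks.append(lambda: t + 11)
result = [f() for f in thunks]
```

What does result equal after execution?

Step 1: All lambdas capture t by reference. After the loop, t = 3.
Step 2: Each call returns 3 + 11 = 14.
Step 3: result = [14, 14, 14, 14]

The answer is [14, 14, 14, 14].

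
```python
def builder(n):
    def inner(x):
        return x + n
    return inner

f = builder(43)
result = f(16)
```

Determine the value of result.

Step 1: builder(43) creates a closure that captures n = 43.
Step 2: f(16) calls the closure with x = 16, returning 16 + 43 = 59.
Step 3: result = 59

The answer is 59.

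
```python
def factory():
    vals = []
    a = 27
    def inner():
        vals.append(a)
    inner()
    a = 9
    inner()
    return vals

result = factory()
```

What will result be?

Step 1: a = 27. inner() appends current a to vals.
Step 2: First inner(): appends 27. Then a = 9.
Step 3: Second inner(): appends 9 (closure sees updated a). result = [27, 9]

The answer is [27, 9].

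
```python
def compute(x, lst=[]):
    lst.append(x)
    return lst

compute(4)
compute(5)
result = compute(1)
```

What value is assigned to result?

Step 1: Mutable default argument gotcha! The list [] is created once.
Step 2: Each call appends to the SAME list: [4], [4, 5], [4, 5, 1].
Step 3: result = [4, 5, 1]

The answer is [4, 5, 1].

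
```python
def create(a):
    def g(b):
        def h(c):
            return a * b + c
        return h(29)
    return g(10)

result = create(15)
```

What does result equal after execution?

Step 1: a = 15, b = 10, c = 29.
Step 2: h() computes a * b + c = 15 * 10 + 29 = 179.
Step 3: result = 179

The answer is 179.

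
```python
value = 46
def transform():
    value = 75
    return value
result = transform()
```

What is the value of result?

Step 1: Global value = 46.
Step 2: transform() creates local value = 75, shadowing the global.
Step 3: Returns local value = 75. result = 75

The answer is 75.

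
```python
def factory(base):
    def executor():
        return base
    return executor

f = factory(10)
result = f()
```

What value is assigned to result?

Step 1: factory(10) creates closure capturing base = 10.
Step 2: f() returns the captured base = 10.
Step 3: result = 10

The answer is 10.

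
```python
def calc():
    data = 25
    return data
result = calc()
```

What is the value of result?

Step 1: calc() defines data = 25 in its local scope.
Step 2: return data finds the local variable data = 25.
Step 3: result = 25

The answer is 25.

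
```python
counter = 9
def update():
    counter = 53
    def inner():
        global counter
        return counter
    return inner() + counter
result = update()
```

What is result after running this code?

Step 1: Global counter = 9. update() shadows with local counter = 53.
Step 2: inner() uses global keyword, so inner() returns global counter = 9.
Step 3: update() returns 9 + 53 = 62

The answer is 62.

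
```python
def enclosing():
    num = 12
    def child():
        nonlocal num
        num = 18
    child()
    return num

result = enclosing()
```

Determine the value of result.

Step 1: enclosing() sets num = 12.
Step 2: child() uses nonlocal to reassign num = 18.
Step 3: result = 18

The answer is 18.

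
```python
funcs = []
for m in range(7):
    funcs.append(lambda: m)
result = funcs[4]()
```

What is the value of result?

Step 1: The loop creates 7 lambdas, all referencing the same variable m.
Step 2: After the loop, m = 6 (final value).
Step 3: funcs[4]() looks up m at call time and finds 6. This is the late binding gotcha. result = 6

The answer is 6.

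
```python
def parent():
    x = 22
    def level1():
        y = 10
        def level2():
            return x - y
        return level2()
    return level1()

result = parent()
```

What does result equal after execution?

Step 1: x = 22 in parent. y = 10 in level1.
Step 2: level2() reads x = 22 and y = 10 from enclosing scopes.
Step 3: result = 22 - 10 = 12

The answer is 12.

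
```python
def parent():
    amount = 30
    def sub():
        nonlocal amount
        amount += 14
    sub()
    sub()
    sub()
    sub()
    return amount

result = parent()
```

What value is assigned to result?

Step 1: amount starts at 30.
Step 2: sub() is called 4 times, each adding 14.
Step 3: amount = 30 + 14 * 4 = 86

The answer is 86.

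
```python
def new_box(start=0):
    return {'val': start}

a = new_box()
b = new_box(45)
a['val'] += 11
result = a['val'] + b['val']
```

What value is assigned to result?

Step 1: new_box() returns a new dict each call (immutable default 0).
Step 2: a = {'val': 0}, b = {'val': 45}.
Step 3: a['val'] += 11 = 11. result = 11 + 45 = 56

The answer is 56.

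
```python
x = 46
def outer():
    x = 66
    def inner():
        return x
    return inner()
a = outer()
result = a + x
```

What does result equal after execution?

Step 1: outer() has local x = 66. inner() reads from enclosing.
Step 2: outer() returns 66. Global x = 46 unchanged.
Step 3: result = 66 + 46 = 112

The answer is 112.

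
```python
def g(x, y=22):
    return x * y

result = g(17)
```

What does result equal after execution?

Step 1: g(17) uses default y = 22.
Step 2: Returns 17 * 22 = 374.
Step 3: result = 374

The answer is 374.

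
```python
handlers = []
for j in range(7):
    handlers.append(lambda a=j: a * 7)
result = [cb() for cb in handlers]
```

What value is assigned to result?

Step 1: Default arg a=j captures j at each iteration.
Step 2: handlers[k] has a defaulting to k, returns k * 7.
Step 3: result = [0, 7, 14, 21, 28, 35, 42]

The answer is [0, 7, 14, 21, 28, 35, 42].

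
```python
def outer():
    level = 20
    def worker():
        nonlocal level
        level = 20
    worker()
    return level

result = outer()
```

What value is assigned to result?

Step 1: outer() sets level = 20.
Step 2: worker() uses nonlocal to reassign level = 20.
Step 3: result = 20

The answer is 20.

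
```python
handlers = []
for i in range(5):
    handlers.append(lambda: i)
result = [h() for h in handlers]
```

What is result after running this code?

Step 1: All 5 lambdas share the same variable i.
Step 2: After the loop, i = 4.
Step 3: Each call returns 4. result = [4, 4, 4, 4, 4]

The answer is [4, 4, 4, 4, 4].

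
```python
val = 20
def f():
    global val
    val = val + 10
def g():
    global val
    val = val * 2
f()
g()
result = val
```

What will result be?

Step 1: val = 20.
Step 2: f() adds 10: val = 20 + 10 = 30.
Step 3: g() doubles: val = 30 * 2 = 60.
Step 4: result = 60

The answer is 60.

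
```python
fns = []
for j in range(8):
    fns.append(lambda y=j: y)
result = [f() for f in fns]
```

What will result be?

Step 1: Default arg y=j captures j at each iteration.
Step 2: Each lambda has its own default: 0, 1, ..., 7.
Step 3: result = [0, 1, 2, 3, 4, 5, 6, 7]

The answer is [0, 1, 2, 3, 4, 5, 6, 7].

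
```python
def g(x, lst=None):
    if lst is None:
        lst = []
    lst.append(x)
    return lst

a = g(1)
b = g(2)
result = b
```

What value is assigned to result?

Step 1: None default with guard creates a NEW list each call.
Step 2: a = [1] (fresh list). b = [2] (another fresh list).
Step 3: result = [2] (this is the fix for mutable default)

The answer is [2].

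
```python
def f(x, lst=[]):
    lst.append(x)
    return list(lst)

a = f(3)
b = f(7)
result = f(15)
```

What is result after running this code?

Step 1: Default list is shared. list() creates copies for return values.
Step 2: Internal list grows: [3] -> [3, 7] -> [3, 7, 15].
Step 3: result = [3, 7, 15]

The answer is [3, 7, 15].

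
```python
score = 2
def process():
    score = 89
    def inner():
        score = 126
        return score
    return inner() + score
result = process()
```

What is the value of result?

Step 1: process() has local score = 89. inner() has local score = 126.
Step 2: inner() returns its local score = 126.
Step 3: process() returns 126 + its own score (89) = 215

The answer is 215.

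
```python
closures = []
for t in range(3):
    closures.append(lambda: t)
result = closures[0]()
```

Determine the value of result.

Step 1: The loop creates 3 lambdas, all referencing the same variable t.
Step 2: After the loop, t = 2 (final value).
Step 3: closures[0]() looks up t at call time and finds 2. This is the late binding gotcha. result = 2

The answer is 2.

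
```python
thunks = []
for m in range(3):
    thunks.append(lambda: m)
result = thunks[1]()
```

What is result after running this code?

Step 1: The loop creates 3 lambdas, all referencing the same variable m.
Step 2: After the loop, m = 2 (final value).
Step 3: thunks[1]() looks up m at call time and finds 2. This is the late binding gotcha. result = 2

The answer is 2.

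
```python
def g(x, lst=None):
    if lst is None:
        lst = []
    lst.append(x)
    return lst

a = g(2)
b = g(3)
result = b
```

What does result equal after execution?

Step 1: None default with guard creates a NEW list each call.
Step 2: a = [2] (fresh list). b = [3] (another fresh list).
Step 3: result = [3] (this is the fix for mutable default)

The answer is [3].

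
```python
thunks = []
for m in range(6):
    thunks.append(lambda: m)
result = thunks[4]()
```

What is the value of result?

Step 1: The loop creates 6 lambdas, all referencing the same variable m.
Step 2: After the loop, m = 5 (final value).
Step 3: thunks[4]() looks up m at call time and finds 5. This is the late binding gotcha. result = 5

The answer is 5.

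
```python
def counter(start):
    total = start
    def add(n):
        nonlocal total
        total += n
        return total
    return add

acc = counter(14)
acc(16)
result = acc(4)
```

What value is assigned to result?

Step 1: counter(14) creates closure with total = 14.
Step 2: First acc(16): total = 14 + 16 = 30.
Step 3: Second acc(4): total = 30 + 4 = 34. result = 34

The answer is 34.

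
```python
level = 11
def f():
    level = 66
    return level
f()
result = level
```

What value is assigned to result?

Step 1: Global level = 11.
Step 2: f() creates local level = 66 (shadow, not modification).
Step 3: After f() returns, global level is unchanged. result = 11

The answer is 11.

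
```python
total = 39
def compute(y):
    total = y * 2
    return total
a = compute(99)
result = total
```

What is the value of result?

Step 1: Global total = 39.
Step 2: compute(99) creates local total = 99 * 2 = 198.
Step 3: Global total unchanged because no global keyword. result = 39

The answer is 39.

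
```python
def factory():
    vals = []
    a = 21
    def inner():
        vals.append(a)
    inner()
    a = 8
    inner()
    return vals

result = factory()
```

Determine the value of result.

Step 1: a = 21. inner() appends current a to vals.
Step 2: First inner(): appends 21. Then a = 8.
Step 3: Second inner(): appends 8 (closure sees updated a). result = [21, 8]

The answer is [21, 8].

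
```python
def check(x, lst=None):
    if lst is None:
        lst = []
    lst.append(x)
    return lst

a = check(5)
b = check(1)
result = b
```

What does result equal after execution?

Step 1: None default with guard creates a NEW list each call.
Step 2: a = [5] (fresh list). b = [1] (another fresh list).
Step 3: result = [1] (this is the fix for mutable default)

The answer is [1].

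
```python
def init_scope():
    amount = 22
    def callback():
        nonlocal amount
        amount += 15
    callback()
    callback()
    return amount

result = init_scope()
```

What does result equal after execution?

Step 1: amount starts at 22.
Step 2: callback() is called 2 times, each adding 15.
Step 3: amount = 22 + 15 * 2 = 52

The answer is 52.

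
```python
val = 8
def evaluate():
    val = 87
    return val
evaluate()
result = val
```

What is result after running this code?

Step 1: Global val = 8.
Step 2: evaluate() creates local val = 87 (shadow, not modification).
Step 3: After evaluate() returns, global val is unchanged. result = 8

The answer is 8.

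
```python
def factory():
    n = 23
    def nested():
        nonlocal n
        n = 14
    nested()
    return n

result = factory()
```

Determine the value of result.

Step 1: factory() sets n = 23.
Step 2: nested() uses nonlocal to reassign n = 14.
Step 3: result = 14

The answer is 14.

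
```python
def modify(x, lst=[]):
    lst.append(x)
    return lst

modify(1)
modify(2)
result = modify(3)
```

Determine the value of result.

Step 1: Mutable default argument gotcha! The list [] is created once.
Step 2: Each call appends to the SAME list: [1], [1, 2], [1, 2, 3].
Step 3: result = [1, 2, 3]

The answer is [1, 2, 3].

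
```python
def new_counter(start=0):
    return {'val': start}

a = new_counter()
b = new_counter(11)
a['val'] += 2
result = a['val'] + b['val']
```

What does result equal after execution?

Step 1: new_counter() returns a new dict each call (immutable default 0).
Step 2: a = {'val': 0}, b = {'val': 11}.
Step 3: a['val'] += 2 = 2. result = 2 + 11 = 13

The answer is 13.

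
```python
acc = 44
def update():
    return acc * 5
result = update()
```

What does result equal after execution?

Step 1: acc = 44 is defined globally.
Step 2: update() looks up acc from global scope = 44, then computes 44 * 5 = 220.
Step 3: result = 220

The answer is 220.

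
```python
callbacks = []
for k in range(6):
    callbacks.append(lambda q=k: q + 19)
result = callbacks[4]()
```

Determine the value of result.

Step 1: Default argument q=k captures k's value at definition time.
Step 2: callbacks[4] was defined when k = 4, so q defaults to 4.
Step 3: result = 4 + 19 = 23 (default arg fixes the late binding issue)

The answer is 23.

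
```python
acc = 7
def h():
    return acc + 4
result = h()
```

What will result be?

Step 1: acc = 7 is defined globally.
Step 2: h() looks up acc from global scope = 7, then computes 7 + 4 = 11.
Step 3: result = 11

The answer is 11.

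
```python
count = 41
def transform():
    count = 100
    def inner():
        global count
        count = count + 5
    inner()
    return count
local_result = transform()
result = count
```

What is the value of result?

Step 1: Global count = 41. transform() creates local count = 100.
Step 2: inner() declares global count and adds 5: global count = 41 + 5 = 46.
Step 3: transform() returns its local count = 100 (unaffected by inner).
Step 4: result = global count = 46

The answer is 46.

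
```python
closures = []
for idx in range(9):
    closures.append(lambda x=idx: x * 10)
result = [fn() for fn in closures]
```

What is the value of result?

Step 1: Default arg x=idx captures idx at each iteration.
Step 2: closures[k] has x defaulting to k, returns k * 10.
Step 3: result = [0, 10, 20, 30, 40, 50, 60, 70, 80]

The answer is [0, 10, 20, 30, 40, 50, 60, 70, 80].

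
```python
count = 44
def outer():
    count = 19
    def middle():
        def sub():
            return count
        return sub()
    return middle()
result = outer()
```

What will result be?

Step 1: outer() defines count = 19. middle() and sub() have no local count.
Step 2: sub() checks local (none), enclosing middle() (none), enclosing outer() and finds count = 19.
Step 3: result = 19

The answer is 19.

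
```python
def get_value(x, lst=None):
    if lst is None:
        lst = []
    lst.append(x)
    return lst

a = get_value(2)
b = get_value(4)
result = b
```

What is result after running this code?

Step 1: None default with guard creates a NEW list each call.
Step 2: a = [2] (fresh list). b = [4] (another fresh list).
Step 3: result = [4] (this is the fix for mutable default)

The answer is [4].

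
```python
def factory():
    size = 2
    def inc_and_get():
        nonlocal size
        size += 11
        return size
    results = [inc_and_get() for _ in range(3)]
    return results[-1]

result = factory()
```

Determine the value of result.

Step 1: size = 2.
Step 2: Three calls to inc_and_get(), each adding 11.
Step 3: Last value = 2 + 11 * 3 = 35

The answer is 35.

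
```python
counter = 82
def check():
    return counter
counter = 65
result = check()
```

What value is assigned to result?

Step 1: counter is first set to 82, then reassigned to 65.
Step 2: check() is called after the reassignment, so it looks up the current global counter = 65.
Step 3: result = 65

The answer is 65.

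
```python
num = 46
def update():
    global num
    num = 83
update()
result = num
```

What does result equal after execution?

Step 1: num = 46 globally.
Step 2: update() declares global num and sets it to 83.
Step 3: After update(), global num = 83. result = 83

The answer is 83.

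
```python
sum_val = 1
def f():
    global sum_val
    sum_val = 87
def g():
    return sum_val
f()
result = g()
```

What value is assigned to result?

Step 1: sum_val = 1.
Step 2: f() sets global sum_val = 87.
Step 3: g() reads global sum_val = 87. result = 87

The answer is 87.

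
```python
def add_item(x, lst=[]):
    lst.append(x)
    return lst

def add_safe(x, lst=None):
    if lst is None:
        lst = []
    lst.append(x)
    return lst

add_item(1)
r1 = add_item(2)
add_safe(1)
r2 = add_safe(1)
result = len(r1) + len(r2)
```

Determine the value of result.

Step 1: add_item shares mutable default: after 2 calls, lst = [1, 2], len = 2.
Step 2: add_safe creates fresh list each time: r2 = [1], len = 1.
Step 3: result = 2 + 1 = 3

The answer is 3.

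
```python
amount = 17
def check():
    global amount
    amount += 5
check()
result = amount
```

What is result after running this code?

Step 1: amount = 17 globally.
Step 2: check() modifies global amount: amount += 5 = 22.
Step 3: result = 22

The answer is 22.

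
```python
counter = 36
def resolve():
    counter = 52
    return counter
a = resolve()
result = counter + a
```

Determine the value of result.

Step 1: Global counter = 36. resolve() returns local counter = 52.
Step 2: a = 52. Global counter still = 36.
Step 3: result = 36 + 52 = 88

The answer is 88.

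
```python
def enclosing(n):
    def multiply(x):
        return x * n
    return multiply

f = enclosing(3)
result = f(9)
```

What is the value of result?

Step 1: enclosing(3) returns multiply closure with n = 3.
Step 2: f(9) computes 9 * 3 = 27.
Step 3: result = 27

The answer is 27.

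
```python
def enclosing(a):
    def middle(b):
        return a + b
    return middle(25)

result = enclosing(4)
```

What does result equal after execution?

Step 1: enclosing(4) passes a = 4.
Step 2: middle(25) has b = 25, reads a = 4 from enclosing.
Step 3: result = 4 + 25 = 29

The answer is 29.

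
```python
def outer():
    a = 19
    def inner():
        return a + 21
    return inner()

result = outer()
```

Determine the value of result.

Step 1: outer() defines a = 19.
Step 2: inner() reads a = 19 from enclosing scope, returns 19 + 21 = 40.
Step 3: result = 40

The answer is 40.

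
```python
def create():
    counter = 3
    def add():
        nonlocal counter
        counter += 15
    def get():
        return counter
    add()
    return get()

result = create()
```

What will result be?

Step 1: counter = 3. add() modifies it via nonlocal, get() reads it.
Step 2: add() makes counter = 3 + 15 = 18.
Step 3: get() returns 18. result = 18

The answer is 18.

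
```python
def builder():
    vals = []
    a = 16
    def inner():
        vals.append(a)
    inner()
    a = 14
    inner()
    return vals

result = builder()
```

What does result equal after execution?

Step 1: a = 16. inner() appends current a to vals.
Step 2: First inner(): appends 16. Then a = 14.
Step 3: Second inner(): appends 14 (closure sees updated a). result = [16, 14]

The answer is [16, 14].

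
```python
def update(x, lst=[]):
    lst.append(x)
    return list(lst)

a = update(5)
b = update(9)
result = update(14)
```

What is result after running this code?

Step 1: Default list is shared. list() creates copies for return values.
Step 2: Internal list grows: [5] -> [5, 9] -> [5, 9, 14].
Step 3: result = [5, 9, 14]

The answer is [5, 9, 14].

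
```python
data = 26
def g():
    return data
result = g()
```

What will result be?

Step 1: data = 26 is defined in the global scope.
Step 2: g() looks up data. No local data exists, so Python checks the global scope via LEGB rule and finds data = 26.
Step 3: result = 26

The answer is 26.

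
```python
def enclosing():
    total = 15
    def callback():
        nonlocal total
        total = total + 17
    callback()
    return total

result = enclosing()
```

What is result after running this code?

Step 1: enclosing() sets total = 15.
Step 2: callback() uses nonlocal to modify total in enclosing's scope: total = 15 + 17 = 32.
Step 3: enclosing() returns the modified total = 32

The answer is 32.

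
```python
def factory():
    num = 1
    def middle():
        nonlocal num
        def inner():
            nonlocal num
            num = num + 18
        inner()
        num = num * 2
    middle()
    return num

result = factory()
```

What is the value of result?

Step 1: num = 1.
Step 2: inner() adds 18: num = 1 + 18 = 19.
Step 3: middle() doubles: num = 19 * 2 = 38.
Step 4: result = 38

The answer is 38.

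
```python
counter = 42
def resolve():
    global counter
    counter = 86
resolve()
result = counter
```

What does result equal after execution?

Step 1: counter = 42 globally.
Step 2: resolve() declares global counter and sets it to 86.
Step 3: After resolve(), global counter = 86. result = 86

The answer is 86.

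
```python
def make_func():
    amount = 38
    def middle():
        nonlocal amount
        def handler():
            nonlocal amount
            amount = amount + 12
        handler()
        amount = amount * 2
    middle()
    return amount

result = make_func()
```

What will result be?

Step 1: amount = 38.
Step 2: handler() adds 12: amount = 38 + 12 = 50.
Step 3: middle() doubles: amount = 50 * 2 = 100.
Step 4: result = 100

The answer is 100.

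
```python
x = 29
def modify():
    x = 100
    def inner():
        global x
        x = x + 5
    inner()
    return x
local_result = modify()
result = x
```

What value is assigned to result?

Step 1: Global x = 29. modify() creates local x = 100.
Step 2: inner() declares global x and adds 5: global x = 29 + 5 = 34.
Step 3: modify() returns its local x = 100 (unaffected by inner).
Step 4: result = global x = 34

The answer is 34.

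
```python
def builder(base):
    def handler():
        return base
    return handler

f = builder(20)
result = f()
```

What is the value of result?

Step 1: builder(20) creates closure capturing base = 20.
Step 2: f() returns the captured base = 20.
Step 3: result = 20

The answer is 20.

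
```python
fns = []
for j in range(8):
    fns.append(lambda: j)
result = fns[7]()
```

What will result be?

Step 1: The loop creates 8 lambdas, all referencing the same variable j.
Step 2: After the loop, j = 7 (final value).
Step 3: fns[7]() looks up j at call time and finds 7. This is the late binding gotcha. result = 7

The answer is 7.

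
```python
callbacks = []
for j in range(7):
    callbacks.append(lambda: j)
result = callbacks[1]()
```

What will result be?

Step 1: The loop creates 7 lambdas, all referencing the same variable j.
Step 2: After the loop, j = 6 (final value).
Step 3: callbacks[1]() looks up j at call time and finds 6. This is the late binding gotcha. result = 6

The answer is 6.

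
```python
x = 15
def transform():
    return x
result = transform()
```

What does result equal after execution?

Step 1: x = 15 is defined in the global scope.
Step 2: transform() looks up x. No local x exists, so Python checks the global scope via LEGB rule and finds x = 15.
Step 3: result = 15

The answer is 15.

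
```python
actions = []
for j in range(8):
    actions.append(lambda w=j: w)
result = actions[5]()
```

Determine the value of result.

Step 1: Default argument w=j captures j's value at each iteration.
Step 2: actions[5] captured w = 5 when j was 5.
Step 3: result = 5

The answer is 5.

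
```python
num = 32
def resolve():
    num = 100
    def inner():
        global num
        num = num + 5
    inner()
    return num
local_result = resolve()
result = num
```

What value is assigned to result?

Step 1: Global num = 32. resolve() creates local num = 100.
Step 2: inner() declares global num and adds 5: global num = 32 + 5 = 37.
Step 3: resolve() returns its local num = 100 (unaffected by inner).
Step 4: result = global num = 37

The answer is 37.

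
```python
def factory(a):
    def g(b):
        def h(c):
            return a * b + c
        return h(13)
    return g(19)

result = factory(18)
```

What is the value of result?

Step 1: a = 18, b = 19, c = 13.
Step 2: h() computes a * b + c = 18 * 19 + 13 = 355.
Step 3: result = 355

The answer is 355.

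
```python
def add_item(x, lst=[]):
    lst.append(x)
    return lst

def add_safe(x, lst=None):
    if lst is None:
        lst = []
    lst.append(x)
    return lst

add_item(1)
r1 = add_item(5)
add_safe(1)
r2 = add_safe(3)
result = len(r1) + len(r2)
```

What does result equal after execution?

Step 1: add_item shares mutable default: after 2 calls, lst = [1, 5], len = 2.
Step 2: add_safe creates fresh list each time: r2 = [3], len = 1.
Step 3: result = 2 + 1 = 3

The answer is 3.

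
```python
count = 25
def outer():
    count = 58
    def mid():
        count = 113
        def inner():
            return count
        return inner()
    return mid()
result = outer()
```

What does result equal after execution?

Step 1: Three levels of shadowing: global 25, outer 58, mid 113.
Step 2: inner() finds count = 113 in enclosing mid() scope.
Step 3: result = 113

The answer is 113.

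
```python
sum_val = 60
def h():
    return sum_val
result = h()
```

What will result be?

Step 1: sum_val = 60 is defined in the global scope.
Step 2: h() looks up sum_val. No local sum_val exists, so Python checks the global scope via LEGB rule and finds sum_val = 60.
Step 3: result = 60

The answer is 60.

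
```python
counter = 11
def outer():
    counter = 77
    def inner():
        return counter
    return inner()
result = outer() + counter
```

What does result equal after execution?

Step 1: Global counter = 11. outer() shadows with counter = 77.
Step 2: inner() returns enclosing counter = 77. outer() = 77.
Step 3: result = 77 + global counter (11) = 88

The answer is 88.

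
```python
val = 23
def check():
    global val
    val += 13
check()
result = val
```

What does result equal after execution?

Step 1: val = 23 globally.
Step 2: check() modifies global val: val += 13 = 36.
Step 3: result = 36

The answer is 36.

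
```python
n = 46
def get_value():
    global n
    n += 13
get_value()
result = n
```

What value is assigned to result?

Step 1: n = 46 globally.
Step 2: get_value() modifies global n: n += 13 = 59.
Step 3: result = 59

The answer is 59.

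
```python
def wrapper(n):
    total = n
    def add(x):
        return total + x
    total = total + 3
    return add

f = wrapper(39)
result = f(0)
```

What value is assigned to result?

Step 1: wrapper(39) sets total = 39, then total = 39 + 3 = 42.
Step 2: Closures capture by reference, so add sees total = 42.
Step 3: f(0) returns 42 + 0 = 42

The answer is 42.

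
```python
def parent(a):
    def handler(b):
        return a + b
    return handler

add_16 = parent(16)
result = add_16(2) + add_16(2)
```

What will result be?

Step 1: add_16 captures a = 16.
Step 2: add_16(2) = 16 + 2 = 18, called twice.
Step 3: result = 18 + 18 = 36

The answer is 36.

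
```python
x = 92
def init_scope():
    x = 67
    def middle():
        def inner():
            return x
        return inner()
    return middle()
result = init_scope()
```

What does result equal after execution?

Step 1: init_scope() defines x = 67. middle() and inner() have no local x.
Step 2: inner() checks local (none), enclosing middle() (none), enclosing init_scope() and finds x = 67.
Step 3: result = 67

The answer is 67.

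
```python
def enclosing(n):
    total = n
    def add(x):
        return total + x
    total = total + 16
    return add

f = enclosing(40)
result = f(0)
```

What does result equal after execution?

Step 1: enclosing(40) sets total = 40, then total = 40 + 16 = 56.
Step 2: Closures capture by reference, so add sees total = 56.
Step 3: f(0) returns 56 + 0 = 56

The answer is 56.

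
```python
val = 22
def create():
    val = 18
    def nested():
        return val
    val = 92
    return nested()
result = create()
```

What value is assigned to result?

Step 1: create() sets val = 18, then later val = 92.
Step 2: nested() is called after val is reassigned to 92. Closures capture variables by reference, not by value.
Step 3: result = 92

The answer is 92.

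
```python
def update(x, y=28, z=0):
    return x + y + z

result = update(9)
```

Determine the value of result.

Step 1: update(9) uses defaults y = 28, z = 0.
Step 2: Returns 9 + 28 + 0 = 37.
Step 3: result = 37

The answer is 37.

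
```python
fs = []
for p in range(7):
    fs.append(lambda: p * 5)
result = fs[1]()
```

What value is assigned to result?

Step 1: All lambdas reference the same variable p (late binding).
Step 2: After the loop, p = 6. Every lambda returns p * 5.
Step 3: fs[1]() = 6 * 5 = 30

The answer is 30.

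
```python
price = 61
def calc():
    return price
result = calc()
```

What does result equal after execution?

Step 1: price = 61 is defined in the global scope.
Step 2: calc() looks up price. No local price exists, so Python checks the global scope via LEGB rule and finds price = 61.
Step 3: result = 61

The answer is 61.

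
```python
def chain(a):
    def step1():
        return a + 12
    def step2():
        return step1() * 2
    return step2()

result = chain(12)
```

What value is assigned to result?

Step 1: chain(12) captures a = 12.
Step 2: step2() calls step1() which returns 12 + 12 = 24.
Step 3: step2() returns 24 * 2 = 48

The answer is 48.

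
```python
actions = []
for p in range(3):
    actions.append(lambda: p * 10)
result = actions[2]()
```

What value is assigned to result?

Step 1: All lambdas reference the same variable p (late binding).
Step 2: After the loop, p = 2. Every lambda returns p * 10.
Step 3: actions[2]() = 2 * 10 = 20

The answer is 20.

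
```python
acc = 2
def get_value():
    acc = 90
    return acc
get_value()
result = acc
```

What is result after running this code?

Step 1: acc = 2 globally.
Step 2: get_value() creates a LOCAL acc = 90 (no global keyword!).
Step 3: The global acc is unchanged. result = 2

The answer is 2.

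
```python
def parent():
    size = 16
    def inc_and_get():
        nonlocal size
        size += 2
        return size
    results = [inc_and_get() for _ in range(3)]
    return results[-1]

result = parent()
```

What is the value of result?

Step 1: size = 16.
Step 2: Three calls to inc_and_get(), each adding 2.
Step 3: Last value = 16 + 2 * 3 = 22

The answer is 22.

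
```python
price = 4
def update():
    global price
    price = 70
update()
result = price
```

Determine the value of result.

Step 1: price = 4 globally.
Step 2: update() declares global price and sets it to 70.
Step 3: After update(), global price = 70. result = 70

The answer is 70.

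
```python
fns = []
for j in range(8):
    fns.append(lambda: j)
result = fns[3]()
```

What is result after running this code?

Step 1: The loop creates 8 lambdas, all referencing the same variable j.
Step 2: After the loop, j = 7 (final value).
Step 3: fns[3]() looks up j at call time and finds 7. This is the late binding gotcha. result = 7

The answer is 7.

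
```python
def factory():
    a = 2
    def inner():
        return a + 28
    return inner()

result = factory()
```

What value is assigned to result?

Step 1: factory() defines a = 2.
Step 2: inner() reads a = 2 from enclosing scope, returns 2 + 28 = 30.
Step 3: result = 30

The answer is 30.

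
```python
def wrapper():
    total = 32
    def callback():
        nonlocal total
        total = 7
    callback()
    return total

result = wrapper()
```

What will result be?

Step 1: wrapper() sets total = 32.
Step 2: callback() uses nonlocal to reassign total = 7.
Step 3: result = 7

The answer is 7.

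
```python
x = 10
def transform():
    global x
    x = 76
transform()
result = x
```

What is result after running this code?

Step 1: x = 10 globally.
Step 2: transform() declares global x and sets it to 76.
Step 3: After transform(), global x = 76. result = 76

The answer is 76.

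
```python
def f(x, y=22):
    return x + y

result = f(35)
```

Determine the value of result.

Step 1: f(35) uses default y = 22.
Step 2: Returns 35 + 22 = 57.
Step 3: result = 57

The answer is 57.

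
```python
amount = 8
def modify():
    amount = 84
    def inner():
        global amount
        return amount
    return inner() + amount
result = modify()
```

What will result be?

Step 1: Global amount = 8. modify() shadows with local amount = 84.
Step 2: inner() uses global keyword, so inner() returns global amount = 8.
Step 3: modify() returns 8 + 84 = 92

The answer is 92.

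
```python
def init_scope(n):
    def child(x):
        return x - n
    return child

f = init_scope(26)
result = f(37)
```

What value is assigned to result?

Step 1: init_scope(26) creates a closure capturing n = 26.
Step 2: f(37) computes 37 - 26 = 11.
Step 3: result = 11

The answer is 11.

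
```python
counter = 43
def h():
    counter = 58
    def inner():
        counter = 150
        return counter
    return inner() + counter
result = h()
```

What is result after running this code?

Step 1: h() has local counter = 58. inner() has local counter = 150.
Step 2: inner() returns its local counter = 150.
Step 3: h() returns 150 + its own counter (58) = 208

The answer is 208.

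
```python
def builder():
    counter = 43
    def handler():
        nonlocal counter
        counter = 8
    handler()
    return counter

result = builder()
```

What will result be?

Step 1: builder() sets counter = 43.
Step 2: handler() uses nonlocal to reassign counter = 8.
Step 3: result = 8

The answer is 8.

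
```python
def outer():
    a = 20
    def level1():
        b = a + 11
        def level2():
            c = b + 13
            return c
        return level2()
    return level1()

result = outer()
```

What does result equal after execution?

Step 1: a = 20. b = a + 11 = 31.
Step 2: c = b + 13 = 31 + 13 = 44.
Step 3: result = 44

The answer is 44.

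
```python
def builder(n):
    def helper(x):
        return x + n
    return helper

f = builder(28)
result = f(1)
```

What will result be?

Step 1: builder(28) creates a closure that captures n = 28.
Step 2: f(1) calls the closure with x = 1, returning 1 + 28 = 29.
Step 3: result = 29

The answer is 29.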